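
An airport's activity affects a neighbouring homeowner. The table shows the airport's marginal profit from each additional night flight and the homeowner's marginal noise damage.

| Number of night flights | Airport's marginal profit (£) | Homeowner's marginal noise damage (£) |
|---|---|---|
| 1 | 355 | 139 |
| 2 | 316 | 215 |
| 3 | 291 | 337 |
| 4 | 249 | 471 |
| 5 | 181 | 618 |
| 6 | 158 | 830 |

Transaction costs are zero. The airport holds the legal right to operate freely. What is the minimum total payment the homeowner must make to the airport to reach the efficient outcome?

Left alone the airport would choose level 6 (marginal profit stays positive).
Efficient level: k* = 2 (marginal profit ≥ marginal noise damage through 2).
The homeowner must at least cover the airport's forgone profit from cutting 6→2: 291 + 249 + 181 + 158 = 879.

£879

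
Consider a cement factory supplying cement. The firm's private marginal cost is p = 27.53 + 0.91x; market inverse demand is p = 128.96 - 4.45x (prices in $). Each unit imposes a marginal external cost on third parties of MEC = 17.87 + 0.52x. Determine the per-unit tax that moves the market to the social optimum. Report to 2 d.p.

tax = $25.26 per unit

Social marginal cost = private MC + MEC = 45.40 + 1.43x.
Set SMC = demand: 45.40 + 1.43x = 128.96 - 4.45x → x* = 14.2109.
The Pigouvian tax equals MEC at x*: 17.87 + 0.52×14.2109 = 25.2597.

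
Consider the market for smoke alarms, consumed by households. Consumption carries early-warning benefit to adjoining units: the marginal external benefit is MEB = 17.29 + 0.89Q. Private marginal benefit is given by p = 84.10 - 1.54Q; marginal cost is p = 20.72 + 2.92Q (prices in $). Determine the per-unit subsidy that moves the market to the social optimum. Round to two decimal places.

Social marginal benefit = demand + MEB = 101.39 - 0.65Q.
Set SMB = MC: 101.39 - 0.65Q = 20.72 + 2.92Q → Q* = 22.5966.
The Pigouvian subsidy equals MEB at Q*: 17.29 + 0.89×22.5966 = 37.4010.

subsidy = $37.40 per unit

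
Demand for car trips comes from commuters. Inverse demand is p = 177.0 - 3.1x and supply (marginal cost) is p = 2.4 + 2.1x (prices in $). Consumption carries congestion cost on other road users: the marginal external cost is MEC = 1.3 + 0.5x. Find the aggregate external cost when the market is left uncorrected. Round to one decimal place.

Market equilibrium (private): 2.4 + 2.1x = 177.0 - 3.1x → x_m = 33.5769.
Total external cost = ∫₀^{x_m} (1.3 + 0.5x) dx = 1.3×33.5769 + ½×0.5×33.5769² = 325.5020.

$325.5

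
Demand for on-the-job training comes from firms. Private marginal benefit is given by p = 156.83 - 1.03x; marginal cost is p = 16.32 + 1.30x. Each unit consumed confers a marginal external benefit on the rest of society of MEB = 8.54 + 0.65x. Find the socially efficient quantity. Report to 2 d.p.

Social marginal benefit = demand + MEB = 165.37 - 0.38x.
Set SMB = MC: 165.37 - 0.38x = 16.32 + 1.30x → x* = 88.7202.

x* = 88.72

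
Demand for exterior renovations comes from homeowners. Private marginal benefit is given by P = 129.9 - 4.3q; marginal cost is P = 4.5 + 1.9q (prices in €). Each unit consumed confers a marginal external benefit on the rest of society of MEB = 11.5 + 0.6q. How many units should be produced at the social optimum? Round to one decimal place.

Social marginal benefit = demand + MEB = 141.4 - 3.7q.
Set SMB = MC: 141.4 - 3.7q = 4.5 + 1.9q → q* = 24.4464.

q* = 24.4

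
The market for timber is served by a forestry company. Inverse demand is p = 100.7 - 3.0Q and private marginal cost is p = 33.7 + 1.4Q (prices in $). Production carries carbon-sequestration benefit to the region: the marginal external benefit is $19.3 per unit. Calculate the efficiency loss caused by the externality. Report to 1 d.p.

Market equilibrium (private): 33.7 + 1.4Q = 100.7 - 3.0Q → Q_m = 15.2273.
Social marginal cost = private MC − MEB = 14.4 + 1.4Q.
Set SMC = demand: 14.4 + 1.4Q = 100.7 - 3.0Q → Q* = 19.6136.
Height of the DWL triangle at Q_m is demand(Q_m) − SMC(Q_m) = MEB(Q_m) = 19.3000.
DWL = ½ × 4.3863 × 19.3000 = 42.3278.

DWL = $42.3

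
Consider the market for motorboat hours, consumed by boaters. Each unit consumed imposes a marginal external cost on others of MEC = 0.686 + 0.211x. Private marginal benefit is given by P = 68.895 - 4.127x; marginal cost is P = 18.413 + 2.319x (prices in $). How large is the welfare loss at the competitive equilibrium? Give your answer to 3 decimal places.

Market equilibrium (private): 18.413 + 2.319x = 68.895 - 4.127x → x_m = 7.8315.
Social marginal benefit = demand − MEC = 68.209 - 4.338x.
Set SMB = MC: 68.209 - 4.338x = 18.413 + 2.319x → x* = 7.4802.
The loss is the area between SMB and MC from x* to x_m; with linear curves that's a triangle of height MEC(x_m).
DWL = ½ × 0.3513 × 2.3385 = 0.4108.

DWL = $0.411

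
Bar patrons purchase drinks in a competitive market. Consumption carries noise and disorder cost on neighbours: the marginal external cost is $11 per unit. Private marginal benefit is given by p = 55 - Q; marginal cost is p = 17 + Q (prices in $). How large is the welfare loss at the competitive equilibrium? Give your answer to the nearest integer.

DWL = $30

Market equilibrium (private): 17 + Q = 55 - Q → Q_m = 19.0000.
Social marginal benefit = demand − MEC = 44 - Q.
Set SMB = MC: 44 - Q = 17 + Q → Q* = 13.5000.
The loss is the area between SMB and MC from Q* to Q_m; with linear curves that's a triangle of height MEC(Q_m).
DWL = ½ × 5.5000 × 11.0000 = 30.2500.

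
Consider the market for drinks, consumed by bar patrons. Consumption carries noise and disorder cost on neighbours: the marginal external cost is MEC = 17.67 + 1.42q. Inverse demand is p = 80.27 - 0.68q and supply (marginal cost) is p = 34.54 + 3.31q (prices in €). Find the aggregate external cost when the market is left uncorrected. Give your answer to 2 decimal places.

€295.78

Market equilibrium (private): 34.54 + 3.31q = 80.27 - 0.68q → q_m = 11.4612.
Total external cost = ∫₀^{q_m} (17.67 + 1.42q) dq = 17.67×11.4612 + ½×1.42×11.4612² = 295.7844.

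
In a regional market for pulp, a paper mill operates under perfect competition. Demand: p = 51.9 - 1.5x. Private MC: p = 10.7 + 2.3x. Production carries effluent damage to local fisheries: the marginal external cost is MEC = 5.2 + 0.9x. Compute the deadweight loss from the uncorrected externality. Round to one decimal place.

Market equilibrium (private): 10.7 + 2.3x = 51.9 - 1.5x → x_m = 10.8421.
Social marginal cost = private MC + MEC = 15.9 + 3.2x.
Set SMC = demand: 15.9 + 3.2x = 51.9 - 1.5x → x* = 7.6596.
The welfare-loss triangle has base |x_m − x*| and height MEC(x_m) (the vertical gap between SMC and demand is zero at x* and MEC at x_m).
DWL = ½ × 3.1825 × 14.9579 = 23.8018.

DWL = 23.8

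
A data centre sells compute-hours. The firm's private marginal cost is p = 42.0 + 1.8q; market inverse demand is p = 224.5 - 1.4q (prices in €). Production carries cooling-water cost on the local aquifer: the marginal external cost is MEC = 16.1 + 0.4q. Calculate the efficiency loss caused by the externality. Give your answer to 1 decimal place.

DWL = €210.3

Market equilibrium (private): 42.0 + 1.8q = 224.5 - 1.4q → q_m = 57.0313.
Social marginal cost = private MC + MEC = 58.1 + 2.2q.
Set SMC = demand: 58.1 + 2.2q = 224.5 - 1.4q → q* = 46.2222.
Height of the DWL triangle at q_m is SMC(q_m) − demand(q_m) = MEC(q_m) = 38.9125.
DWL = ½ × 10.8091 × 38.9125 = 210.3046.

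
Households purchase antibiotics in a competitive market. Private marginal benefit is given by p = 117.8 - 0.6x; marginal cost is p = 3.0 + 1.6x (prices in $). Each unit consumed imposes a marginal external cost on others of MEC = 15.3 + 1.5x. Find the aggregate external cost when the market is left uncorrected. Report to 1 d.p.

Market equilibrium (private): 3.0 + 1.6x = 117.8 - 0.6x → x_m = 52.1818.
Total external cost = ∫₀^{x_m} (15.3 + 1.5x) dx = 15.3×52.1818 + ½×1.5×52.1818² = 2840.5867.

$2840.6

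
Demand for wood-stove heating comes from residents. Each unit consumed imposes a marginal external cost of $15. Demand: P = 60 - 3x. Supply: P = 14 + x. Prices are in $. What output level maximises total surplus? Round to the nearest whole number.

x* = 8

Social marginal benefit = demand − MEC = 45 - 3x.
Set SMB = MC: 45 - 3x = 14 + x → x* = 7.7500.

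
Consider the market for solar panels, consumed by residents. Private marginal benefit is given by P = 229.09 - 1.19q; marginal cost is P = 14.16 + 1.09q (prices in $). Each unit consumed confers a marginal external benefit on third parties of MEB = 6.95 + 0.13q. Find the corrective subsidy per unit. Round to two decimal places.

subsidy = $20.37 per unit

Social marginal benefit = demand + MEB = 236.04 - 1.06q.
Set SMB = MC: 236.04 - 1.06q = 14.16 + 1.09q → q* = 103.2000.
The Pigouvian subsidy equals MEB at q*: 6.95 + 0.13×103.2000 = 20.3660.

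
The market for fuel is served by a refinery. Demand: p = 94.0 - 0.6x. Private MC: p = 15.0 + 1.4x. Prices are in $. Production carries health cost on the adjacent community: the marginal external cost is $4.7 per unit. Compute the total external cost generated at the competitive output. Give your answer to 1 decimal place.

Market equilibrium (private): 15.0 + 1.4x = 94.0 - 0.6x → x_m = 39.5000.
Total external cost = MEC × x_m = 4.7 × 39.5000 = 185.6500.

$185.7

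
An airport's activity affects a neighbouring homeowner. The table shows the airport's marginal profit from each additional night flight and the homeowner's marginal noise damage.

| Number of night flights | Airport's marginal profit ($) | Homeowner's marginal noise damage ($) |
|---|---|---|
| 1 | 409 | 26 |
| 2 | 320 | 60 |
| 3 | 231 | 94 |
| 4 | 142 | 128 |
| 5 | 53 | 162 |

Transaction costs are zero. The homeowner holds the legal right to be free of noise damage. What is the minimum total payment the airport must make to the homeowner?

Efficient level: marginal profit ≥ marginal noise damage through level 4, so k* = 4.
With the homeowner holding the right, the airport must at least compensate total damage at k*: 26 + 60 + 94 + 128 = 308.

$308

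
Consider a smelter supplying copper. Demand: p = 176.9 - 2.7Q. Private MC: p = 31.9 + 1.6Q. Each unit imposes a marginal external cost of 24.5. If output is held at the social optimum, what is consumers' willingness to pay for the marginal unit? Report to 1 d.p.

Social marginal cost = private MC + MEC = 56.4 + 1.6Q.
Set SMC = demand: 56.4 + 1.6Q = 176.9 - 2.7Q → Q* = 28.0233.
Consumer price on the demand curve at Q*: 176.9 − 2.7×28.0233 = 101.2371.

P = 101.2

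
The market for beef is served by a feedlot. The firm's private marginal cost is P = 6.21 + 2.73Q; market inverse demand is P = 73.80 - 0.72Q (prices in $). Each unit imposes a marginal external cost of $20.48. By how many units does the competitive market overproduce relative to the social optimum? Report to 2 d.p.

5.94 units

Market equilibrium (private): 6.21 + 2.73Q = 73.80 - 0.72Q → Q_m = 19.5913.
Social marginal cost = private MC + MEC = 26.69 + 2.73Q.
Set SMC = demand: 26.69 + 2.73Q = 73.80 - 0.72Q → Q* = 13.6551.
Gap = |19.5913 − 13.6551| = 5.9362.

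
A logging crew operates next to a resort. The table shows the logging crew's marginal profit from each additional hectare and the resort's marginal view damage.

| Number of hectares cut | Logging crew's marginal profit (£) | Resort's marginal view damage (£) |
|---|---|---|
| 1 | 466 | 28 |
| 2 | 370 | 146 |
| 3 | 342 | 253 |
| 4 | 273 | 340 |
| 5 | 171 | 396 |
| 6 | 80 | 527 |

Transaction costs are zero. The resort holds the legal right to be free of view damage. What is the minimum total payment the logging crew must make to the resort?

Efficient level: marginal profit ≥ marginal view damage through level 3, so k* = 3.
With the resort holding the right, the logging crew must at least compensate total damage at k*: 28 + 146 + 253 = 427.

£427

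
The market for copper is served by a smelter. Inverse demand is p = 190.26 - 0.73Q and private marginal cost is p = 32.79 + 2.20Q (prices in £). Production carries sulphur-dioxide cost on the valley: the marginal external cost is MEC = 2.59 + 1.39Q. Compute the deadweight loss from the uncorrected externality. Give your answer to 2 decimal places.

DWL = £691.48

Market equilibrium (private): 32.79 + 2.20Q = 190.26 - 0.73Q → Q_m = 53.7440.
Social marginal cost = private MC + MEC = 35.38 + 3.59Q.
Set SMC = demand: 35.38 + 3.59Q = 190.26 - 0.73Q → Q* = 35.8519.
Between Q* and Q_m the wedge SMC − demand runs linearly from 0 to MEC(Q_m), so the loss is a triangle.
DWL = ½ × 17.8921 × 77.2942 = 691.4778.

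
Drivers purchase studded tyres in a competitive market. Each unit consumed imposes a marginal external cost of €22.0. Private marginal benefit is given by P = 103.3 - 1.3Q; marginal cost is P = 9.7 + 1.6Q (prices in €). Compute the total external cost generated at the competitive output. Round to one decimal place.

Market equilibrium (private): 9.7 + 1.6Q = 103.3 - 1.3Q → Q_m = 32.2759.
Total external cost = MEC × Q_m = 22.0 × 32.2759 = 710.0698.

€710.1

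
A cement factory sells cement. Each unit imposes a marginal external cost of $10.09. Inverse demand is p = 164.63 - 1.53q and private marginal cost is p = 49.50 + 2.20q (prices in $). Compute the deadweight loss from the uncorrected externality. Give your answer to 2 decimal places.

Market equilibrium (private): 49.50 + 2.20q = 164.63 - 1.53q → q_m = 30.8660.
Social marginal cost = private MC + MEC = 59.59 + 2.20q.
Set SMC = demand: 59.59 + 2.20q = 164.63 - 1.53q → q* = 28.1609.
The welfare-loss triangle has base |q_m − q*| and height MEC(q_m) (the vertical gap between SMC and demand is zero at q* and MEC at q_m).
DWL = ½ × 2.7051 × 10.0900 = 13.6472.

DWL = $13.65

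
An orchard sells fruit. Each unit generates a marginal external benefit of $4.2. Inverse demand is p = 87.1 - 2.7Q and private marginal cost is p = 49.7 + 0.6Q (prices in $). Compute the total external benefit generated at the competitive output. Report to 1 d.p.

Market equilibrium (private): 49.7 + 0.6Q = 87.1 - 2.7Q → Q_m = 11.3333.
Total external benefit = MEB × Q_m = 4.2 × 11.3333 = 47.5999.

$47.6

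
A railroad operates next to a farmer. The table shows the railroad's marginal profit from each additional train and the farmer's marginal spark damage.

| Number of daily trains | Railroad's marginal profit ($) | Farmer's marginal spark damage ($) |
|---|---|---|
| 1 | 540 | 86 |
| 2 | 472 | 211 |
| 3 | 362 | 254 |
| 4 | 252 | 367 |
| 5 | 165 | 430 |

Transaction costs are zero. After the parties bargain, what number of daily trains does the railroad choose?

Bargaining reaches the level where marginal profit last exceeds marginal spark damage.
That holds through level 3 (362 ≥ 254) but not at 4 (252 < 367).

3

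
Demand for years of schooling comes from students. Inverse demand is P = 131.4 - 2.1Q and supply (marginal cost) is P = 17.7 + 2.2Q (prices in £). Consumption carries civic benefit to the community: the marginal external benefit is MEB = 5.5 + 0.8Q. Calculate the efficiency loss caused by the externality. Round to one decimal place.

DWL = £101.5

Market equilibrium (private): 17.7 + 2.2Q = 131.4 - 2.1Q → Q_m = 26.4419.
Social marginal benefit = demand + MEB = 136.9 - 1.3Q.
Set SMB = MC: 136.9 - 1.3Q = 17.7 + 2.2Q → Q* = 34.0571.
Height of the DWL triangle at Q_m is SMB(Q_m) − MC(Q_m) = MEB(Q_m) = 26.6535.
DWL = ½ × 7.6152 × 26.6535 = 101.4859.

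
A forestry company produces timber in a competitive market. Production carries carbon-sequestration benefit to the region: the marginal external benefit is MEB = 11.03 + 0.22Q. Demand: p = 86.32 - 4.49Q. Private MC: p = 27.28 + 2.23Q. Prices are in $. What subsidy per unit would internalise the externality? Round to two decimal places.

subsidy = $13.40 per unit

Social marginal cost = private MC − MEB = 16.25 + 2.01Q.
Set SMC = demand: 16.25 + 2.01Q = 86.32 - 4.49Q → Q* = 10.7800.
The Pigouvian subsidy equals MEB at Q*: 11.03 + 0.22×10.7800 = 13.4016.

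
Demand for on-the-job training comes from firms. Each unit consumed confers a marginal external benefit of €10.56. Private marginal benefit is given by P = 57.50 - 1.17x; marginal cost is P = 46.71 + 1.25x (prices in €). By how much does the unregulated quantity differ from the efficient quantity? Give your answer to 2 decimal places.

Market equilibrium (private): 46.71 + 1.25x = 57.50 - 1.17x → x_m = 4.4587.
Social marginal benefit = demand + MEB = 68.06 - 1.17x.
Set SMB = MC: 68.06 - 1.17x = 46.71 + 1.25x → x* = 8.8223.
Gap = |4.4587 − 8.8223| = 4.3636.

4.36 units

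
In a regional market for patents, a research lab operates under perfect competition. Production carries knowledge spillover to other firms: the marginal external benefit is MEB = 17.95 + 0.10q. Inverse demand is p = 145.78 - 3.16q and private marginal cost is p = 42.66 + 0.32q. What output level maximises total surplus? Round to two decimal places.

Social marginal cost = private MC − MEB = 24.71 + 0.22q.
Set SMC = demand: 24.71 + 0.22q = 145.78 - 3.16q → q* = 35.8195.

q* = 35.82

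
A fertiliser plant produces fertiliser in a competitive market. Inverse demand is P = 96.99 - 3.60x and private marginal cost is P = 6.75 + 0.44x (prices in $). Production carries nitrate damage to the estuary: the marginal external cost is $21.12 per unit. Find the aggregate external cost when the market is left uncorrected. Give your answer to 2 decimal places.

Market equilibrium (private): 6.75 + 0.44x = 96.99 - 3.60x → x_m = 22.3366.
Total external cost = MEC × x_m = 21.12 × 22.3366 = 471.7490.

$471.75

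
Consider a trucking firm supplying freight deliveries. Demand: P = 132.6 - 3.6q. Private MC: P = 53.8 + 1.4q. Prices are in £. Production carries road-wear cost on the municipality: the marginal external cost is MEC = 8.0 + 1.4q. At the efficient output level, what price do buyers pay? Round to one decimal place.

Social marginal cost = private MC + MEC = 61.8 + 2.8q.
Set SMC = demand: 61.8 + 2.8q = 132.6 - 3.6q → q* = 11.0625.
Consumer price on the demand curve at q*: 132.6 − 3.6×11.0625 = 92.7750.

P = £92.8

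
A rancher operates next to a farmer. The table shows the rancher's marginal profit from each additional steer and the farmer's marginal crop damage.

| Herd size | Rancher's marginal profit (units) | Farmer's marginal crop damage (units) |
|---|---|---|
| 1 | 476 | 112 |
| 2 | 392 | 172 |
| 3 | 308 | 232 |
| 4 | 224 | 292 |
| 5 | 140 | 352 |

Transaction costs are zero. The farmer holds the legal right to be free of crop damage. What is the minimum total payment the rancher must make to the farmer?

516

Efficient level: marginal profit ≥ marginal crop damage through level 3, so k* = 3.
With the farmer holding the right, the rancher must at least compensate total damage at k*: 112 + 172 + 232 = 516.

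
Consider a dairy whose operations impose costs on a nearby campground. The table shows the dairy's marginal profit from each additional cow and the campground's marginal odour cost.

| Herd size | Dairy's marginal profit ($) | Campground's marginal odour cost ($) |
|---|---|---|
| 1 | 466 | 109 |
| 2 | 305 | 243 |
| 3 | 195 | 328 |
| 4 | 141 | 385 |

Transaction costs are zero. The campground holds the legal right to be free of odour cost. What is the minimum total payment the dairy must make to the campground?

Efficient level: marginal profit ≥ marginal odour cost through level 2, so k* = 2.
With the campground holding the right, the dairy must at least compensate total damage at k*: 109 + 243 = 352.

$352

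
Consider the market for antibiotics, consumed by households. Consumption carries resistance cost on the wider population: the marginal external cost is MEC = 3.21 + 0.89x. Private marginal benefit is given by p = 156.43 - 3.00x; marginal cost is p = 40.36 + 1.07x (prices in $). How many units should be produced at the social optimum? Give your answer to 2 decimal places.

Social marginal benefit = demand − MEC = 153.22 - 3.89x.
Set SMB = MC: 153.22 - 3.89x = 40.36 + 1.07x → x* = 22.7540.

x* = 22.75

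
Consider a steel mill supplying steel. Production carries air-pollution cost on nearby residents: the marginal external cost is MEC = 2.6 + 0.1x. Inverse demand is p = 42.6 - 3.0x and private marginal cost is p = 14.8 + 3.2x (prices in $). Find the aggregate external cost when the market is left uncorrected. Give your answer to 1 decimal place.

Market equilibrium (private): 14.8 + 3.2x = 42.6 - 3.0x → x_m = 4.4839.
Total external cost = ∫₀^{x_m} (2.6 + 0.1x) dx = 2.6×4.4839 + ½×0.1×4.4839² = 12.6634.

$12.7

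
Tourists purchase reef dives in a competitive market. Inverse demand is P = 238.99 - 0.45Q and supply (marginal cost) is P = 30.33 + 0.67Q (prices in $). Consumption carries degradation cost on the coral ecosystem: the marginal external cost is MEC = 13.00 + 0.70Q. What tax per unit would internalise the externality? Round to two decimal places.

tax = $88.25 per unit

Social marginal benefit = demand − MEC = 225.99 - 1.15Q.
Set SMB = MC: 225.99 - 1.15Q = 30.33 + 0.67Q → Q* = 107.5055.
The Pigouvian tax equals MEC at Q*: 13.00 + 0.70×107.5055 = 88.2539.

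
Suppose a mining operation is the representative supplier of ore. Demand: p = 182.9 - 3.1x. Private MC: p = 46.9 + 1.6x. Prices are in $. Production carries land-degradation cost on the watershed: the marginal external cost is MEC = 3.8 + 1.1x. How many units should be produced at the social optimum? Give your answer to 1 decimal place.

Social marginal cost = private MC + MEC = 50.7 + 2.7x.
Set SMC = demand: 50.7 + 2.7x = 182.9 - 3.1x → x* = 22.7931.

x* = 22.8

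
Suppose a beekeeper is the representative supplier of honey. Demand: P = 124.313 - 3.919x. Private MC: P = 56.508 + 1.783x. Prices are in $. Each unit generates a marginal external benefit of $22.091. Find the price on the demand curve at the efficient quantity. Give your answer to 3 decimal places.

P = $62.527

Social marginal cost = private MC − MEB = 34.417 + 1.783x.
Set SMC = demand: 34.417 + 1.783x = 124.313 - 3.919x → x* = 15.7657.
Consumer price on the demand curve at x*: 124.313 − 3.919×15.7657 = 62.5272.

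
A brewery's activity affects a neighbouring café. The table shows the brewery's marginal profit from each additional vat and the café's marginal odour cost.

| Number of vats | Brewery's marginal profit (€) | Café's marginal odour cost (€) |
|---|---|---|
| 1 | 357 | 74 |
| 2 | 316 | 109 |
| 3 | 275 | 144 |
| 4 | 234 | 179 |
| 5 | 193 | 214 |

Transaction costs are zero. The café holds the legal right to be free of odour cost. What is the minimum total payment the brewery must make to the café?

Efficient level: marginal profit ≥ marginal odour cost through level 4, so k* = 4.
With the café holding the right, the brewery must at least compensate total damage at k*: 74 + 109 + 144 + 179 = 506.

€506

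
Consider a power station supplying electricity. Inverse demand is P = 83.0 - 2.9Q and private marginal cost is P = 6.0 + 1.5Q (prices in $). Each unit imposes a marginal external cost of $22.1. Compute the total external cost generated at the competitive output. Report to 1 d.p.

$386.8

Market equilibrium (private): 6.0 + 1.5Q = 83.0 - 2.9Q → Q_m = 17.5000.
Total external cost = MEC × Q_m = 22.1 × 17.5000 = 386.7500.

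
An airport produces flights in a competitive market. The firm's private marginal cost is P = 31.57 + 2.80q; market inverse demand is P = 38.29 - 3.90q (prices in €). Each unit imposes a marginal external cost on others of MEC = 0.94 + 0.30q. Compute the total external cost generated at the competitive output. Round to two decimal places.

Market equilibrium (private): 31.57 + 2.80q = 38.29 - 3.90q → q_m = 1.0030.
Total external cost = ∫₀^{q_m} (0.94 + 0.30q) dq = 0.94×1.0030 + ½×0.30×1.0030² = 1.0937.

€1.09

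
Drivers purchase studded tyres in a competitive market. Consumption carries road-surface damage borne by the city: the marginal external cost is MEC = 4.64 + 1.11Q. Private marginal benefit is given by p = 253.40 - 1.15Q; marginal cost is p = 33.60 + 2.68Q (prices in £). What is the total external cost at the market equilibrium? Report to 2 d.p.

Market equilibrium (private): 33.60 + 2.68Q = 253.40 - 1.15Q → Q_m = 57.3890.
Total external cost = ∫₀^{Q_m} (4.64 + 1.11Q) dQ = 4.64×57.3890 + ½×1.11×57.3890² = 2094.1760.

£2094.18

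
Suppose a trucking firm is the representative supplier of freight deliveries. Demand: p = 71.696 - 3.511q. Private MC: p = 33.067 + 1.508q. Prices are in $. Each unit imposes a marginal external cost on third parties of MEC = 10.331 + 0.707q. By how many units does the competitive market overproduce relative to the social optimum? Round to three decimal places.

2.755 units

Market equilibrium (private): 33.067 + 1.508q = 71.696 - 3.511q → q_m = 7.6966.
Social marginal cost = private MC + MEC = 43.398 + 2.215q.
Set SMC = demand: 43.398 + 2.215q = 71.696 - 3.511q → q* = 4.9420.
Gap = |7.6966 − 4.9420| = 2.7546.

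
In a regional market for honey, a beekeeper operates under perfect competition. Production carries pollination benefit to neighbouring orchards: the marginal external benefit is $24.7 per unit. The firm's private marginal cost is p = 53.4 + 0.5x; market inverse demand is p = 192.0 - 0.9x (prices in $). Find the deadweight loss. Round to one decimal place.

Market equilibrium (private): 53.4 + 0.5x = 192.0 - 0.9x → x_m = 99.0000.
Social marginal cost = private MC − MEB = 28.7 + 0.5x.
Set SMC = demand: 28.7 + 0.5x = 192.0 - 0.9x → x* = 116.6429.
The loss is the area between SMC and demand from x* to x_m; with linear curves that's a triangle of height MEB(x_m).
DWL = ½ × 17.6429 × 24.7000 = 217.8898.

DWL = $217.9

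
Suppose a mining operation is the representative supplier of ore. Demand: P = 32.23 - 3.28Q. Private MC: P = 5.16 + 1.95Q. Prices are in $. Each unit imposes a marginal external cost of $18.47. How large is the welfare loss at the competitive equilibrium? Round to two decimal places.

DWL = $32.61

Market equilibrium (private): 5.16 + 1.95Q = 32.23 - 3.28Q → Q_m = 5.1759.
Social marginal cost = private MC + MEC = 23.63 + 1.95Q.
Set SMC = demand: 23.63 + 1.95Q = 32.23 - 3.28Q → Q* = 1.6444.
Height of the DWL triangle at Q_m is SMC(Q_m) − demand(Q_m) = MEC(Q_m) = 18.4700.
DWL = ½ × 3.5315 × 18.4700 = 32.6134.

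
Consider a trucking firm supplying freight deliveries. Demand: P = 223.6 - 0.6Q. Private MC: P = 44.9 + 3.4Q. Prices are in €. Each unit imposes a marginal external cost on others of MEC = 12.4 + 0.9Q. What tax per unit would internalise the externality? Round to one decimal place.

tax = €42.9 per unit

Social marginal cost = private MC + MEC = 57.3 + 4.3Q.
Set SMC = demand: 57.3 + 4.3Q = 223.6 - 0.6Q → Q* = 33.9388.
The Pigouvian tax equals MEC at Q*: 12.4 + 0.9×33.9388 = 42.9449.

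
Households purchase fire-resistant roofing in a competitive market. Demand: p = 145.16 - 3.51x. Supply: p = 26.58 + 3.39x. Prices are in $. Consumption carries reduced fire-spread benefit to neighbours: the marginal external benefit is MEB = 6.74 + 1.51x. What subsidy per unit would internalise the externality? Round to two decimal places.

Social marginal benefit = demand + MEB = 151.90 - 2.00x.
Set SMB = MC: 151.90 - 2.00x = 26.58 + 3.39x → x* = 23.2505.
The Pigouvian subsidy equals MEB at x*: 6.74 + 1.51×23.2505 = 41.8483.

subsidy = $41.85 per unit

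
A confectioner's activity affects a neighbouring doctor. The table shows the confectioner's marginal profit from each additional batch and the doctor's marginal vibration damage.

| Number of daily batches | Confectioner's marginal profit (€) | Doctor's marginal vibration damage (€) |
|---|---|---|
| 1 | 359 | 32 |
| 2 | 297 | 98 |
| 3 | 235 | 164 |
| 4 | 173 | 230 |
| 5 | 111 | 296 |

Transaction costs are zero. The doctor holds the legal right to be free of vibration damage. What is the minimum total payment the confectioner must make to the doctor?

Efficient level: marginal profit ≥ marginal vibration damage through level 3, so k* = 3.
With the doctor holding the right, the confectioner must at least compensate total damage at k*: 32 + 98 + 164 = 294.

€294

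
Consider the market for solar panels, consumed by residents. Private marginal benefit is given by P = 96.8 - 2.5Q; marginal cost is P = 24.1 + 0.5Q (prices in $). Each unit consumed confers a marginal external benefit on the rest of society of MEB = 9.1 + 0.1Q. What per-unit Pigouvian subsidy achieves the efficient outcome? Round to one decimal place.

subsidy = $11.9 per unit

Social marginal benefit = demand + MEB = 105.9 - 2.4Q.
Set SMB = MC: 105.9 - 2.4Q = 24.1 + 0.5Q → Q* = 28.2069.
The Pigouvian subsidy equals MEB at Q*: 9.1 + 0.1×28.2069 = 11.9207.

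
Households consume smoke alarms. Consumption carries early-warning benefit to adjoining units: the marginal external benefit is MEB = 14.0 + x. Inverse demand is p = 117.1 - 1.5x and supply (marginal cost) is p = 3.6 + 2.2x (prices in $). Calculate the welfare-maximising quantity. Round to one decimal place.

Social marginal benefit = demand + MEB = 131.1 - 0.5x.
Set SMB = MC: 131.1 - 0.5x = 3.6 + 2.2x → x* = 47.2222.

x* = 47.2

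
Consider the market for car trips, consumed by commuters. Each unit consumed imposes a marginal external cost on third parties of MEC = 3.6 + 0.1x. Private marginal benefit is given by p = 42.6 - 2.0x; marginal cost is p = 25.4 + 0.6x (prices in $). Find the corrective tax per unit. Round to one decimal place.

tax = $4.1 per unit

Social marginal benefit = demand − MEC = 39.0 - 2.1x.
Set SMB = MC: 39.0 - 2.1x = 25.4 + 0.6x → x* = 5.0370.
The Pigouvian tax equals MEC at x*: 3.6 + 0.1×5.0370 = 4.1037.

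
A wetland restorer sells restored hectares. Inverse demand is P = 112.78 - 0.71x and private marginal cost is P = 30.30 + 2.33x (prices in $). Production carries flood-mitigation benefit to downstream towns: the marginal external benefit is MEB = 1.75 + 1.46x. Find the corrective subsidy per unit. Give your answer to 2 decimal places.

Social marginal cost = private MC − MEB = 28.55 + 0.87x.
Set SMC = demand: 28.55 + 0.87x = 112.78 - 0.71x → x* = 53.3101.
The Pigouvian subsidy equals MEB at x*: 1.75 + 1.46×53.3101 = 79.5827.

subsidy = $79.58 per unit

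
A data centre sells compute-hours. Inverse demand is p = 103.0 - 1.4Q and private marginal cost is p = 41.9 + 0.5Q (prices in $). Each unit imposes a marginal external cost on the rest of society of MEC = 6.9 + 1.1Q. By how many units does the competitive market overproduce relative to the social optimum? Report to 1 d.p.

Market equilibrium (private): 41.9 + 0.5Q = 103.0 - 1.4Q → Q_m = 32.1579.
Social marginal cost = private MC + MEC = 48.8 + 1.6Q.
Set SMC = demand: 48.8 + 1.6Q = 103.0 - 1.4Q → Q* = 18.0667.
Gap = |32.1579 − 18.0667| = 14.0912.

14.1 units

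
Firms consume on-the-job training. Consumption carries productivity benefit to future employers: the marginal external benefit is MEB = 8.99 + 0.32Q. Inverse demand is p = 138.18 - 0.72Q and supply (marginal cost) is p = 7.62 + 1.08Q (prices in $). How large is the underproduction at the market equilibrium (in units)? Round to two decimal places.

Market equilibrium (private): 7.62 + 1.08Q = 138.18 - 0.72Q → Q_m = 72.5333.
Social marginal benefit = demand + MEB = 147.17 - 0.40Q.
Set SMB = MC: 147.17 - 0.40Q = 7.62 + 1.08Q → Q* = 94.2905.
Gap = |72.5333 − 94.2905| = 21.7572.

21.76 units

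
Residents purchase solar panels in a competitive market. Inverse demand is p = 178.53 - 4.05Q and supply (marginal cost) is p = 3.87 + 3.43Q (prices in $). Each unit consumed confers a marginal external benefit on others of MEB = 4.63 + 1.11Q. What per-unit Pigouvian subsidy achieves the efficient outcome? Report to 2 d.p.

Social marginal benefit = demand + MEB = 183.16 - 2.94Q.
Set SMB = MC: 183.16 - 2.94Q = 3.87 + 3.43Q → Q* = 28.1460.
The Pigouvian subsidy equals MEB at Q*: 4.63 + 1.11×28.1460 = 35.8721.

subsidy = $35.87 per unit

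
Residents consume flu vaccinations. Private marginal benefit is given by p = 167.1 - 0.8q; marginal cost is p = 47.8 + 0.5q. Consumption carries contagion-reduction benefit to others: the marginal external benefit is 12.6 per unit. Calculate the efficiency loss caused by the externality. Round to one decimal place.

Market equilibrium (private): 47.8 + 0.5q = 167.1 - 0.8q → q_m = 91.7692.
Social marginal benefit = demand + MEB = 179.7 - 0.8q.
Set SMB = MC: 179.7 - 0.8q = 47.8 + 0.5q → q* = 101.4615.
Height of the DWL triangle at q_m is SMB(q_m) − MC(q_m) = MEB(q_m) = 12.6000.
DWL = ½ × 9.6923 × 12.6000 = 61.0615.

DWL = 61.1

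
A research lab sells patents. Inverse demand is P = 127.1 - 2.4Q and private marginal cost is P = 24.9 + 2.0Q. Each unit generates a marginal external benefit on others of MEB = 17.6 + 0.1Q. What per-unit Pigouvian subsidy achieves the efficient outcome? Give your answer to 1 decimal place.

subsidy = 20.4 per unit

Social marginal cost = private MC − MEB = 7.3 + 1.9Q.
Set SMC = demand: 7.3 + 1.9Q = 127.1 - 2.4Q → Q* = 27.8605.
The Pigouvian subsidy equals MEB at Q*: 17.6 + 0.1×27.8605 = 20.3861.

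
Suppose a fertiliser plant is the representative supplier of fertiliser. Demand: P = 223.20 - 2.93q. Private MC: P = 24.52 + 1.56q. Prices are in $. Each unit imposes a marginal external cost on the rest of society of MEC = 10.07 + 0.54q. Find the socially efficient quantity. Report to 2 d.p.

q* = 37.50

Social marginal cost = private MC + MEC = 34.59 + 2.10q.
Set SMC = demand: 34.59 + 2.10q = 223.20 - 2.93q → q* = 37.4970.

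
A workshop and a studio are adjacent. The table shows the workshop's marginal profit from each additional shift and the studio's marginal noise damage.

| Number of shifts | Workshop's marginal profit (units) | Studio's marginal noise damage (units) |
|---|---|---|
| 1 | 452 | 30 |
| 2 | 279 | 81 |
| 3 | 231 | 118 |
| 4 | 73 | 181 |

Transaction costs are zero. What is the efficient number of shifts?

Bargaining reaches the level where marginal profit last exceeds marginal noise damage.
That holds through level 3 (231 ≥ 118) but not at 4 (73 < 181).

3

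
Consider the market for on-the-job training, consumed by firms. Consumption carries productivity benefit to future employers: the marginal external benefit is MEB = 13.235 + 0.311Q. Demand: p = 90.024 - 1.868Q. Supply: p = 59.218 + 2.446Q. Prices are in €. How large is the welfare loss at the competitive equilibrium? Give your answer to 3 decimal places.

DWL = €29.838

Market equilibrium (private): 59.218 + 2.446Q = 90.024 - 1.868Q → Q_m = 7.1409.
Social marginal benefit = demand + MEB = 103.259 - 1.557Q.
Set SMB = MC: 103.259 - 1.557Q = 59.218 + 2.446Q → Q* = 11.0020.
The loss is the area between SMB and MC from Q* to Q_m; with linear curves that's a triangle of height MEB(Q_m).
DWL = ½ × 3.8611 × 15.4558 = 29.8382.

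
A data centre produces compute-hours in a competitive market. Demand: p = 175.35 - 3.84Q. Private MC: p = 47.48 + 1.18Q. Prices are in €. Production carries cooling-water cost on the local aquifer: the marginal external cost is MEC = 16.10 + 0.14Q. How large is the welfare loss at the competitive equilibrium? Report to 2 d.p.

Market equilibrium (private): 47.48 + 1.18Q = 175.35 - 3.84Q → Q_m = 25.4721.
Social marginal cost = private MC + MEC = 63.58 + 1.32Q.
Set SMC = demand: 63.58 + 1.32Q = 175.35 - 3.84Q → Q* = 21.6609.
Between Q* and Q_m the wedge SMC − demand runs linearly from 0 to MEC(Q_m), so the loss is a triangle.
DWL = ½ × 3.8112 × 19.6661 = 37.4757.

DWL = €37.48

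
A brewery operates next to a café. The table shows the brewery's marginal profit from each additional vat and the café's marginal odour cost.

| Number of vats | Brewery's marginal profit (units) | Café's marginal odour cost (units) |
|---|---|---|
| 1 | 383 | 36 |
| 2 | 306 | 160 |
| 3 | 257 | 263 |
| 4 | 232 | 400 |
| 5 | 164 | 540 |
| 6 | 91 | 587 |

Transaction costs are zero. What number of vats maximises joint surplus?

Bargaining reaches the level where marginal profit last exceeds marginal odour cost.
That holds through level 2 (306 ≥ 160) but not at 3 (257 < 263).

2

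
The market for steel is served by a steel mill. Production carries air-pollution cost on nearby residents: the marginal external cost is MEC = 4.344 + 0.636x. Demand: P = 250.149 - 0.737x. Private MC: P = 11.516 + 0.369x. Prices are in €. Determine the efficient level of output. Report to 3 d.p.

x* = 134.494

Social marginal cost = private MC + MEC = 15.860 + 1.005x.
Set SMC = demand: 15.860 + 1.005x = 250.149 - 0.737x → x* = 134.4943.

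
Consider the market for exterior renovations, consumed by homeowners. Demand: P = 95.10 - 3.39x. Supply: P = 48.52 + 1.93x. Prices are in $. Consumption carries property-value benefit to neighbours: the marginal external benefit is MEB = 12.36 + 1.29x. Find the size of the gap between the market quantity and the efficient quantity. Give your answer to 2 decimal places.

Market equilibrium (private): 48.52 + 1.93x = 95.10 - 3.39x → x_m = 8.7556.
Social marginal benefit = demand + MEB = 107.46 - 2.10x.
Set SMB = MC: 107.46 - 2.10x = 48.52 + 1.93x → x* = 14.6253.
Gap = |8.7556 − 14.6253| = 5.8697.

5.87 units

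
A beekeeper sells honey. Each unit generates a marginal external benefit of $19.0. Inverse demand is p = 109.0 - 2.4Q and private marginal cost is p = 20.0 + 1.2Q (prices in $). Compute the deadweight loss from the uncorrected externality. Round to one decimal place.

DWL = $50.1

Market equilibrium (private): 20.0 + 1.2Q = 109.0 - 2.4Q → Q_m = 24.7222.
Social marginal cost = private MC − MEB = 1.0 + 1.2Q.
Set SMC = demand: 1.0 + 1.2Q = 109.0 - 2.4Q → Q* = 30.0000.
Between Q* and Q_m the wedge demand − SMC runs linearly from 0 to MEB(Q_m), so the loss is a triangle.
DWL = ½ × 5.2778 × 19.0000 = 50.1391.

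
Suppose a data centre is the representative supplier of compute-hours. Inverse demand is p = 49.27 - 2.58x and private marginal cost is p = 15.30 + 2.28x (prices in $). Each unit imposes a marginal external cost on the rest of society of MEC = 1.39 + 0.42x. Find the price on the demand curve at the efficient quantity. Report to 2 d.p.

P = $33.35

Social marginal cost = private MC + MEC = 16.69 + 2.70x.
Set SMC = demand: 16.69 + 2.70x = 49.27 - 2.58x → x* = 6.1705.
Consumer price on the demand curve at x*: 49.27 − 2.58×6.1705 = 33.3501.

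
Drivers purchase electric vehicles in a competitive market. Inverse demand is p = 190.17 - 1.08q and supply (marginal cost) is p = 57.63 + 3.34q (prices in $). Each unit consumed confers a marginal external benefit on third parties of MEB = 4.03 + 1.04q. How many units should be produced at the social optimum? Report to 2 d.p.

q* = 40.41

Social marginal benefit = demand + MEB = 194.20 - 0.04q.
Set SMB = MC: 194.20 - 0.04q = 57.63 + 3.34q → q* = 40.4053.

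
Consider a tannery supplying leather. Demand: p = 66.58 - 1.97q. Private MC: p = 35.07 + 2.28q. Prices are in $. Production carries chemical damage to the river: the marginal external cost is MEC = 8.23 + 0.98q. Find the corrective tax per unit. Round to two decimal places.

Social marginal cost = private MC + MEC = 43.30 + 3.26q.
Set SMC = demand: 43.30 + 3.26q = 66.58 - 1.97q → q* = 4.4512.
The Pigouvian tax equals MEC at q*: 8.23 + 0.98×4.4512 = 12.5922.

tax = $12.59 per unit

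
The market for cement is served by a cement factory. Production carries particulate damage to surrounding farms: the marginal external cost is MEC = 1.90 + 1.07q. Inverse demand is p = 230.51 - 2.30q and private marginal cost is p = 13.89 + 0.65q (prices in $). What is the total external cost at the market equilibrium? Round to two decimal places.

Market equilibrium (private): 13.89 + 0.65q = 230.51 - 2.30q → q_m = 73.4305.
Total external cost = ∫₀^{q_m} (1.90 + 1.07q) dq = 1.90×73.4305 + ½×1.07×73.4305² = 3024.2585.

$3024.26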